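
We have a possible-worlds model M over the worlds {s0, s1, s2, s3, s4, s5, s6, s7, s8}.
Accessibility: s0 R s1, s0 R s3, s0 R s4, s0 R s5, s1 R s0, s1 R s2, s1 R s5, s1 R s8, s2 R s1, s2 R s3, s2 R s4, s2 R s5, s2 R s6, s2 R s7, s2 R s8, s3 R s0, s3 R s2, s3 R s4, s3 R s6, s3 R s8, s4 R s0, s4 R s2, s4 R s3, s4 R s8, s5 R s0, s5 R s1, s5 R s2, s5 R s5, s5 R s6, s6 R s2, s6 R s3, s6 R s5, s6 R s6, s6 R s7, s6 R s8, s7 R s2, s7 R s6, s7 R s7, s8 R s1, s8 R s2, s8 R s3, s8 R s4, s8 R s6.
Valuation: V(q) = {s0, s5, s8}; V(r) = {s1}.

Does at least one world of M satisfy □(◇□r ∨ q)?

Let φ = □(◇□r ∨ q). Evaluate φ at each world:
  s0 (successors {s1, s3, s4, s5}): φ is false.
  s1 (successors {s0, s2, s5, s8}): φ is false.
  s2 (successors {s1, s3, s4, s5, s6, s7, s8}): φ is false.
  s3 (successors {s0, s2, s4, s6, s8}): φ is false.
  s4 (successors {s0, s2, s3, s8}): φ is false.
  s5 (successors {s0, s1, s2, s5, s6}): φ is false.
  s6 (successors {s2, s3, s5, s6, s7, s8}): φ is false.
  s7 (successors {s2, s6, s7}): φ is false.
  s8 (successors {s1, s2, s3, s4, s6}): φ is false.
For instance, at s3:
  At s3: □(◇□r ∨ q) requires ◇□r ∨ q at every successor {s0, s2, s4, s6, s8}.
    ◇□r ∨ q fails at s2, so □(◇□r ∨ q) is false at s3.
      At s2: ◇□r is false, q is false, so ◇□r ∨ q is false.

No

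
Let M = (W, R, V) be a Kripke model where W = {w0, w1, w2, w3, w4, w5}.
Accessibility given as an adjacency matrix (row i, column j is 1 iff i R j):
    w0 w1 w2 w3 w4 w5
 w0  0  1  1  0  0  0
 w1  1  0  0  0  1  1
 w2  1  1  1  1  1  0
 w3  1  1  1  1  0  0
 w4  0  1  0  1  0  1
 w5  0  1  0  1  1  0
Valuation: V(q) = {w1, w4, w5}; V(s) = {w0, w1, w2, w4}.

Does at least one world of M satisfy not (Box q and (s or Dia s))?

Let φ = not (Box q and (s or Dia s)). Evaluate φ at each world:
  w0 (successors {w1, w2}): φ is true.
  w1 (successors {w0, w4, w5}): φ is true.
  w2 (successors {w0, w1, w2, w3, w4}): φ is true.
  w3 (successors {w0, w1, w2, w3}): φ is true.
  w4 (successors {w1, w3, w5}): φ is true.
  w5 (successors {w1, w3, w4}): φ is true.
Detail at w0 (witness):
  At w0: Box q and (s or Dia s) is false, so not (Box q and (s or Dia s)) is true.
    At w0: Box q is false, s or Dia s is true, so Box q and (s or Dia s) is false.
      At w0: Box q requires q at every successor {w1, w2}.
        q fails at w2, so Box q is false at w0.
      At w0: s is true, Dia s is true, so s or Dia s is true.

Yes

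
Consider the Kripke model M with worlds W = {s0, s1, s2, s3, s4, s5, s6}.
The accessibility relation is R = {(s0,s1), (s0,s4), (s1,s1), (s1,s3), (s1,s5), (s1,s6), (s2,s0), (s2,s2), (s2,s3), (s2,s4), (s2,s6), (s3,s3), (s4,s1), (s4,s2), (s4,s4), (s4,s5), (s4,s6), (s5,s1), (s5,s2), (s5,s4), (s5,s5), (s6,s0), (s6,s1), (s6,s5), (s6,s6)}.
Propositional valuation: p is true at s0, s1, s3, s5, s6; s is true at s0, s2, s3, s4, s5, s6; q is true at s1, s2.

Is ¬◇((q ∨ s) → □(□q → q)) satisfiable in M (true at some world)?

Let φ = ¬◇((q ∨ s) → □(□q → q)). Evaluate φ at each world:
  s0 (successors {s1, s4}): φ is false.
  s1 (successors {s1, s3, s5, s6}): φ is false.
  s2 (successors {s0, s2, s3, s4, s6}): φ is false.
  s3 (successors {s3}): φ is false.
  s4 (successors {s1, s2, s4, s5, s6}): φ is false.
  s5 (successors {s1, s2, s4, s5}): φ is false.
  s6 (successors {s0, s1, s5, s6}): φ is false.
For instance, at s5:
  At s5: ◇((q ∨ s) → □(□q → q)) is true, so ¬◇((q ∨ s) → □(□q → q)) is false.
    At s5: ◇((q ∨ s) → □(□q → q)) requires (q ∨ s) → □(□q → q) at some successor in {s1, s2, s4, s5}.
      (q ∨ s) → □(□q → q) holds at s1, so ◇((q ∨ s) → □(□q → q)) is true at s5.

No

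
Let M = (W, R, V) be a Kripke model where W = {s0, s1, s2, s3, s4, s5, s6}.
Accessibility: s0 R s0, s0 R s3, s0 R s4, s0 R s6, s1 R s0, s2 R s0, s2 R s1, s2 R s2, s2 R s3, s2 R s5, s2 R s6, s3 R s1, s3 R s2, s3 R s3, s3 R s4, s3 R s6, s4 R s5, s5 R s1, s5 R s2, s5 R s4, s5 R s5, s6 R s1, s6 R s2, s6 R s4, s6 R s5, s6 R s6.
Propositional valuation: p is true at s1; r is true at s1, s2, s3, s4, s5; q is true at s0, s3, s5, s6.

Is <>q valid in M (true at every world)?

Yes

Let φ = <>q. Evaluate φ at each world:
  s0 (successors {s0, s3, s4, s6}): φ is true.
  s1 (successors {s0}): φ is true.
  s2 (successors {s0, s1, s2, s3, s5, s6}): φ is true.
  s3 (successors {s1, s2, s3, s4, s6}): φ is true.
  s4 (successors {s5}): φ is true.
  s5 (successors {s1, s2, s4, s5}): φ is true.
  s6 (successors {s1, s2, s4, s5, s6}): φ is true.
For instance, at s4:
  At s4: <>q requires q at some successor in {s5}.
    q holds at s5, so <>q is true at s4.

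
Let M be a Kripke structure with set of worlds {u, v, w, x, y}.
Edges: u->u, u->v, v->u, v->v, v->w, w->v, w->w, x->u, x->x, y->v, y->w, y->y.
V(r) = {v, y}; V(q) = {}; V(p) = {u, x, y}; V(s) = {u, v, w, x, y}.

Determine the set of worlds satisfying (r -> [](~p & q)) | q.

Let φ = (r -> [](~p & q)) | q. Evaluate φ at each world:
  u (successors {u, v}): φ is true.
  v (successors {u, v, w}): φ is false.
  w (successors {v, w}): φ is true.
  x (successors {u, x}): φ is true.
  y (successors {v, w, y}): φ is false.
For instance, at u:
  At u: r -> [](~p & q) is true, q is false, so (r -> [](~p & q)) | q is true.
    At u: r is false, [](~p & q) is false, so r -> [](~p & q) is true.
      At u: [](~p & q) requires ~p & q at every successor {u, v}.
        ~p & q fails at u, so [](~p & q) is false at u.
Satisfying worlds: {u, w, x}

u, w, x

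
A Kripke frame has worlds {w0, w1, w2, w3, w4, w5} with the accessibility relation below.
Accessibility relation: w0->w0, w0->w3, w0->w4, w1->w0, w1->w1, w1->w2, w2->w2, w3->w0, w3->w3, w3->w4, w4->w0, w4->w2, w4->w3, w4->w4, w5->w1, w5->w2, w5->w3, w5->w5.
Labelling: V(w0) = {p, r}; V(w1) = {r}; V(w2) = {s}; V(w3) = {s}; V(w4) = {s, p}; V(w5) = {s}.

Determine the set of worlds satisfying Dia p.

w0, w1, w3, w4

Recall that Dia ψ holds at a world iff ψ holds at some accessible world.
Let φ = Dia p. Evaluate φ at each world:
  w0 (successors {w0, w3, w4}): φ is true.
  w1 (successors {w0, w1, w2}): φ is true.
  w2 (successors {w2}): φ is false.
  w3 (successors {w0, w3, w4}): φ is true.
  w4 (successors {w0, w2, w3, w4}): φ is true.
  w5 (successors {w1, w2, w3, w5}): φ is false.
For instance, at w2:
  At w2: Dia p requires p at some successor in {w2}.
    At w2: p is false.
  So Dia p is false at w2.
Satisfying worlds: {w0, w1, w3, w4}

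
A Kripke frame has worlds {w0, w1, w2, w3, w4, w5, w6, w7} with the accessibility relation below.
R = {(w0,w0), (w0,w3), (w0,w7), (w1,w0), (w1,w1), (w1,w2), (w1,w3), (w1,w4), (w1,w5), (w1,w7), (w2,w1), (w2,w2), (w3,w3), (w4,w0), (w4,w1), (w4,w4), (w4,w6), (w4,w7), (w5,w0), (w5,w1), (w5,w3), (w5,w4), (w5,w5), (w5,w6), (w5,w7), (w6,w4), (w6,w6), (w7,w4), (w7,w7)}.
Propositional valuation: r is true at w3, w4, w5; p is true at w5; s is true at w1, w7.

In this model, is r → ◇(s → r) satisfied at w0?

Yes

Recall that ◇ψ holds at a world iff ψ holds at some accessible world.
At w0: r is false, ◇(s → r) is true, so r → ◇(s → r) is true.
  At w0: ◇(s → r) requires s → r at some successor in {w0, w3, w7}.
    s → r holds at w0, so ◇(s → r) is true at w0.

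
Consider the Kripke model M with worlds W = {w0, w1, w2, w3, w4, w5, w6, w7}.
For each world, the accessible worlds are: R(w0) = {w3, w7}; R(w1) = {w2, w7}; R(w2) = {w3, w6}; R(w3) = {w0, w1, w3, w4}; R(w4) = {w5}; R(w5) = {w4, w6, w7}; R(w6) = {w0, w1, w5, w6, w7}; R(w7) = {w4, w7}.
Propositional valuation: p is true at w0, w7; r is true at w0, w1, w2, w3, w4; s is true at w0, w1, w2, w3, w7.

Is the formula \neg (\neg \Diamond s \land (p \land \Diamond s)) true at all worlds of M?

Yes

Recall that \Diamond ψ holds at a world iff ψ holds at some accessible world.
Let φ = \neg (\neg \Diamond s \land (p \land \Diamond s)). Evaluate φ at each world:
  w0 (successors {w3, w7}): φ is true.
  w1 (successors {w2, w7}): φ is true.
  w2 (successors {w3, w6}): φ is true.
  w3 (successors {w0, w1, w3, w4}): φ is true.
  w4 (successors {w5}): φ is true.
  w5 (successors {w4, w6, w7}): φ is true.
  w6 (successors {w0, w1, w5, w6, w7}): φ is true.
  w7 (successors {w4, w7}): φ is true.
For instance, at w0:
  At w0: \neg \Diamond s \land (p \land \Diamond s) is false, so \neg (\neg \Diamond s \land (p \land \Diamond s)) is true.
    At w0: \neg \Diamond s is false, p \land \Diamond s is true, so \neg \Diamond s \land (p \land \Diamond s) is false.
      At w0: \Diamond s is true, so \neg \Diamond s is false.
      At w0: p is true, \Diamond s is true, so p \land \Diamond s is true.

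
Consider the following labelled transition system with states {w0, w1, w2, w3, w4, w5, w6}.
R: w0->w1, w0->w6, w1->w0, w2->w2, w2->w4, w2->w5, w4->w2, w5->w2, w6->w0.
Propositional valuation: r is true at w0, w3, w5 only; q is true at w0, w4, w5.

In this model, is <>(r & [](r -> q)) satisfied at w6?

Yes

Recall that []ψ holds at a world iff ψ holds at every accessible world, and <>ψ holds iff ψ holds at some accessible world.
At w6: <>(r & [](r -> q)) requires r & [](r -> q) at some successor in {w0}.
  r & [](r -> q) holds at w0, so <>(r & [](r -> q)) is true at w6.
    At w0: r is true, [](r -> q) is true, so r & [](r -> q) is true.
      At w0: [](r -> q) requires r -> q at every successor {w1, w6}.
        At w1: r -> q is true.
        At w6: r -> q is true.
      So [](r -> q) is true at w0.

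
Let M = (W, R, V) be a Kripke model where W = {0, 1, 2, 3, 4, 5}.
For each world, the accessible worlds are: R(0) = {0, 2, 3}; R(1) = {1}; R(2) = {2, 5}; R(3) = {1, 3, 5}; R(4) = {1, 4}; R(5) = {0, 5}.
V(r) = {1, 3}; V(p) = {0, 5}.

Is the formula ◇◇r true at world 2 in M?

No

At 2: ◇◇r requires ◇r at some successor in {2, 5}.
  At 2: ◇r is false.
  At 5: ◇r is false.
So ◇◇r is false at 2.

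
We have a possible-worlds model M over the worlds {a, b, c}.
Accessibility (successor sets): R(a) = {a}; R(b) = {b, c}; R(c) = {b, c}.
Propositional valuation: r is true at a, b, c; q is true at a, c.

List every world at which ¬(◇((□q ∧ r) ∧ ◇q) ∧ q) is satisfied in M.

b, c

Let φ = ¬(◇((□q ∧ r) ∧ ◇q) ∧ q). Evaluate φ at each world:
  a (successors {a}): φ is false.
  b (successors {b, c}): φ is true.
  c (successors {b, c}): φ is true.
For instance, at b:
  At b: ◇((□q ∧ r) ∧ ◇q) ∧ q is false, so ¬(◇((□q ∧ r) ∧ ◇q) ∧ q) is true.
    At b: ◇((□q ∧ r) ∧ ◇q) is false, q is false, so ◇((□q ∧ r) ∧ ◇q) ∧ q is false.
      At b: ◇((□q ∧ r) ∧ ◇q) requires (□q ∧ r) ∧ ◇q at some successor in {b, c}.
        At b: (□q ∧ r) ∧ ◇q is false.
        At c: (□q ∧ r) ∧ ◇q is false.
      So ◇((□q ∧ r) ∧ ◇q) is false at b.
Satisfying worlds: {b, c}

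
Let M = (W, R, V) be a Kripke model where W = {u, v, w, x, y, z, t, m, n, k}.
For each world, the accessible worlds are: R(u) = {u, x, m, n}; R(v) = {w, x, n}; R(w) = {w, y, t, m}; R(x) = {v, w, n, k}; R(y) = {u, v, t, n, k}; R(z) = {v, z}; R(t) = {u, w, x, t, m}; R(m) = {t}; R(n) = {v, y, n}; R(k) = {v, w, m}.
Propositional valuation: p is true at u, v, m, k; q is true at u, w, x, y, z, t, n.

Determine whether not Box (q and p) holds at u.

Recall that Box ψ holds at a world iff ψ holds at every accessible world, and Dia ψ holds iff ψ holds at some accessible world.
At u: Box (q and p) is false, so not Box (q and p) is true.
  At u: Box (q and p) requires q and p at every successor {u, x, m, n}.
    q and p fails at x, so Box (q and p) is false at u.

Yes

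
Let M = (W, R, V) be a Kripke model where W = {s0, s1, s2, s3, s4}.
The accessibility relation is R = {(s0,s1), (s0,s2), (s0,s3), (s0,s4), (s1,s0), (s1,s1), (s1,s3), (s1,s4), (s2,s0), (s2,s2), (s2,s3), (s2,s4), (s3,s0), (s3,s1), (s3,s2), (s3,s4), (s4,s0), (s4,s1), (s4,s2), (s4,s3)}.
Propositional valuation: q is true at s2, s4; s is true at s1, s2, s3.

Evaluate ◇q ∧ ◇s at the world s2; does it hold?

Yes

At s2: ◇q is true, ◇s is true, so ◇q ∧ ◇s is true.
  At s2: ◇q requires q at some successor in {s0, s2, s3, s4}.
    q holds at s2, so ◇q is true at s2.
  At s2: ◇s requires s at some successor in {s0, s2, s3, s4}.
    s holds at s2, so ◇s is true at s2.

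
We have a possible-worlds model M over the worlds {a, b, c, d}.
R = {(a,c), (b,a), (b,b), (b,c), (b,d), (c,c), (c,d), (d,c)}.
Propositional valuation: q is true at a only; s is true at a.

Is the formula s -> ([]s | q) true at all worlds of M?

Recall that []ψ holds at a world iff ψ holds at every accessible world, and <>ψ holds iff ψ holds at some accessible world.
Let φ = s -> ([]s | q). Evaluate φ at each world:
  a (successors {c}): φ is true.
  b (successors {a, b, c, d}): φ is true.
  c (successors {c, d}): φ is true.
  d (successors {c}): φ is true.
For instance, at d:
  At d: s is false, []s | q is false, so s -> ([]s | q) is true.
    At d: []s is false, q is false, so []s | q is false.
      At d: []s requires s at every successor {c}.
        s fails at c, so []s is false at d.

Yes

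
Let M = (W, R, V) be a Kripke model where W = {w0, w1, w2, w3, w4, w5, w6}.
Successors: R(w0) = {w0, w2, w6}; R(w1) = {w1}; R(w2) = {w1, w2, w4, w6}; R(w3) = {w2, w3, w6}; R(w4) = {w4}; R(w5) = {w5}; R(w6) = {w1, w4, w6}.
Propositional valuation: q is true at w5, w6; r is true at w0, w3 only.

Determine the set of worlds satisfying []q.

Recall that []ψ holds at a world iff ψ holds at every accessible world, and <>ψ holds iff ψ holds at some accessible world.
Let φ = []q. Evaluate φ at each world:
  w0 (successors {w0, w2, w6}): φ is false.
  w1 (successors {w1}): φ is false.
  w2 (successors {w1, w2, w4, w6}): φ is false.
  w3 (successors {w2, w3, w6}): φ is false.
  w4 (successors {w4}): φ is false.
  w5 (successors {w5}): φ is true.
  w6 (successors {w1, w4, w6}): φ is false.
For instance, at w3:
  At w3: []q requires q at every successor {w2, w3, w6}.
    q fails at w2, so []q is false at w3.
Satisfying worlds: {w5}

w5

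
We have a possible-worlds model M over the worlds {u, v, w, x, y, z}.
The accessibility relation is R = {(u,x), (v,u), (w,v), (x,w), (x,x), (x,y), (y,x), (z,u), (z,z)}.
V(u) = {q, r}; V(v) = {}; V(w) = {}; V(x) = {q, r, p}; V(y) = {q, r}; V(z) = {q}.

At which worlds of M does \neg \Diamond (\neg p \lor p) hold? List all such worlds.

none

Let φ = \neg \Diamond (\neg p \lor p). Evaluate φ at each world:
  u (successors {x}): φ is false.
  v (successors {u}): φ is false.
  w (successors {v}): φ is false.
  x (successors {w, x, y}): φ is false.
  y (successors {x}): φ is false.
  z (successors {u, z}): φ is false.
For instance, at x:
  At x: \Diamond (\neg p \lor p) is true, so \neg \Diamond (\neg p \lor p) is false.
    At x: \Diamond (\neg p \lor p) requires \neg p \lor p at some successor in {w, x, y}.
      \neg p \lor p holds at w, so \Diamond (\neg p \lor p) is true at x.
Satisfying worlds: none.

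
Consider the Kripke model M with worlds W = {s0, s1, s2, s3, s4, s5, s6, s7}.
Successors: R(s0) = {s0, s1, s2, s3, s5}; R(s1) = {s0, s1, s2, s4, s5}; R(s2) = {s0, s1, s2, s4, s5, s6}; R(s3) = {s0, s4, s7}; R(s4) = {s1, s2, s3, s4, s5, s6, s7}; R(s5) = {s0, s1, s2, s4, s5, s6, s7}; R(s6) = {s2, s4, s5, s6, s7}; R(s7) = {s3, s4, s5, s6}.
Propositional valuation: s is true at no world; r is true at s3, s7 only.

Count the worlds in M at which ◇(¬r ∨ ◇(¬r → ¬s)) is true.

8

Let φ = ◇(¬r ∨ ◇(¬r → ¬s)). Evaluate φ at each world:
  s0 (successors {s0, s1, s2, s3, s5}): φ is true.
  s1 (successors {s0, s1, s2, s4, s5}): φ is true.
  s2 (successors {s0, s1, s2, s4, s5, s6}): φ is true.
  s3 (successors {s0, s4, s7}): φ is true.
  s4 (successors {s1, s2, s3, s4, s5, s6, s7}): φ is true.
  s5 (successors {s0, s1, s2, s4, s5, s6, s7}): φ is true.
  s6 (successors {s2, s4, s5, s6, s7}): φ is true.
  s7 (successors {s3, s4, s5, s6}): φ is true.
For instance, at s1:
  At s1: ◇(¬r ∨ ◇(¬r → ¬s)) requires ¬r ∨ ◇(¬r → ¬s) at some successor in {s0, s1, s2, s4, s5}.
    ¬r ∨ ◇(¬r → ¬s) holds at s0, so ◇(¬r ∨ ◇(¬r → ¬s)) is true at s1.
      At s0: ¬r is true, ◇(¬r → ¬s) is true, so ¬r ∨ ◇(¬r → ¬s) is true.
Satisfying worlds: {s0, s1, s2, s3, s4, s5, s6, s7}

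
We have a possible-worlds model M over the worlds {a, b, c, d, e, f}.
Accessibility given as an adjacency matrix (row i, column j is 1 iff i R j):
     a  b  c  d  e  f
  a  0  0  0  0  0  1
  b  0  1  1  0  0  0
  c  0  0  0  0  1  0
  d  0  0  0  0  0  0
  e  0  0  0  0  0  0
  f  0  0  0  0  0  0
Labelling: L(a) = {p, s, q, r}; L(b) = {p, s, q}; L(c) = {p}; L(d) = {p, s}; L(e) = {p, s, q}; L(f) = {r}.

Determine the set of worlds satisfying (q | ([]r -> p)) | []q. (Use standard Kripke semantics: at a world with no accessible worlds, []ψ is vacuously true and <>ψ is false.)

a, b, c, d, e, f

Let φ = (q | ([]r -> p)) | []q. Evaluate φ at each world:
  a (successors {f}): φ is true.
  b (successors {b, c}): φ is true.
  c (successors {e}): φ is true.
  d (successors ∅): φ is true.
  e (successors ∅): φ is true.
  f (successors ∅): φ is true.
For instance, at c:
  At c: q | ([]r -> p) is true, []q is true, so (q | ([]r -> p)) | []q is true.
    At c: q is false, []r -> p is true, so q | ([]r -> p) is true.
      At c: []r is false, p is true, so []r -> p is true.
    At c: []q requires q at every successor {e}.
      At e: q is true.
    So []q is true at c.
Satisfying worlds: {a, b, c, d, e, f}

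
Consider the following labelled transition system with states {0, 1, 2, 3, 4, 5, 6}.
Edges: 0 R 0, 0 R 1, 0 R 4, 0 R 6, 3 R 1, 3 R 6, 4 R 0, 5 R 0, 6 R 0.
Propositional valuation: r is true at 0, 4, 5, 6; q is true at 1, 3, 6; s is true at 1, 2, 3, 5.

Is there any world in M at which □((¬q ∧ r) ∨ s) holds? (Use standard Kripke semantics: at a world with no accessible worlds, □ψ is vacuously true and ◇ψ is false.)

Recall that □ψ holds at a world iff ψ holds at every accessible world, and ◇ψ holds iff ψ holds at some accessible world.
Let φ = □((¬q ∧ r) ∨ s). Evaluate φ at each world:
  0 (successors {0, 1, 4, 6}): φ is false.
  1 (successors ∅): φ is true.
  2 (successors ∅): φ is true.
  3 (successors {1, 6}): φ is false.
  4 (successors {0}): φ is true.
  5 (successors {0}): φ is true.
  6 (successors {0}): φ is true.
Detail at 1 (witness):
  At 1: no accessible worlds, so □((¬q ∧ r) ∨ s) holds vacuously.

Yes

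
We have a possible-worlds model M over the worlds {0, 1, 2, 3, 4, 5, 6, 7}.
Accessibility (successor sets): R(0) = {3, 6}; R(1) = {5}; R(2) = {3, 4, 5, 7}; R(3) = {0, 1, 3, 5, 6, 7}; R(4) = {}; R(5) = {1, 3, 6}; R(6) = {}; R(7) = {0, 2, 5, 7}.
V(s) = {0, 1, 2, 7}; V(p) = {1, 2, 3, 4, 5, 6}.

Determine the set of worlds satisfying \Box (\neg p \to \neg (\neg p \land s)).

0, 1, 4, 5, 6

Let φ = \Box (\neg p \to \neg (\neg p \land s)). Evaluate φ at each world:
  0 (successors {3, 6}): φ is true.
  1 (successors {5}): φ is true.
  2 (successors {3, 4, 5, 7}): φ is false.
  3 (successors {0, 1, 3, 5, 6, 7}): φ is false.
  4 (successors ∅): φ is true.
  5 (successors {1, 3, 6}): φ is true.
  6 (successors ∅): φ is true.
  7 (successors {0, 2, 5, 7}): φ is false.
For instance, at 3:
  At 3: \Box (\neg p \to \neg (\neg p \land s)) requires \neg p \to \neg (\neg p \land s) at every successor {0, 1, 3, 5, 6, 7}.
    \neg p \to \neg (\neg p \land s) fails at 0, so \Box (\neg p \to \neg (\neg p \land s)) is false at 3.
Satisfying worlds: {0, 1, 4, 5, 6}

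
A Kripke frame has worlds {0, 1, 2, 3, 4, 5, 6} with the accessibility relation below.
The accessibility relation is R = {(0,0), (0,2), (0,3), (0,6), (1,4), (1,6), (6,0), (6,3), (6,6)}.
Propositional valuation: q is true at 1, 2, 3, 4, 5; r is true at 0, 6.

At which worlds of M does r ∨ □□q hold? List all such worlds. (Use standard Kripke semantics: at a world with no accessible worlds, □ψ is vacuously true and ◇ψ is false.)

0, 2, 3, 4, 5, 6

Let φ = r ∨ □□q. Evaluate φ at each world:
  0 (successors {0, 2, 3, 6}): φ is true.
  1 (successors {4, 6}): φ is false.
  2 (successors ∅): φ is true.
  3 (successors ∅): φ is true.
  4 (successors ∅): φ is true.
  5 (successors ∅): φ is true.
  6 (successors {0, 3, 6}): φ is true.
For instance, at 6:
  At 6: r is true, □□q is false, so r ∨ □□q is true.
    At 6: □□q requires □q at every successor {0, 3, 6}.
      □q fails at 0, so □□q is false at 6.
Satisfying worlds: {0, 2, 3, 4, 5, 6}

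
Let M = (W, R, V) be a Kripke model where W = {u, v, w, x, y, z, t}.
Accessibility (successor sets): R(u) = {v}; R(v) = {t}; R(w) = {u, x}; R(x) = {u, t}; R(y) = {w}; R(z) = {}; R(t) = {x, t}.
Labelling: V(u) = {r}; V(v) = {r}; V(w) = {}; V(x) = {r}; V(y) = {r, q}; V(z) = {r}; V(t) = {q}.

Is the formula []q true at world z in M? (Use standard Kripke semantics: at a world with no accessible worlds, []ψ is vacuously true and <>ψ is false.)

At z: no accessible worlds, so []q holds vacuously.

Yes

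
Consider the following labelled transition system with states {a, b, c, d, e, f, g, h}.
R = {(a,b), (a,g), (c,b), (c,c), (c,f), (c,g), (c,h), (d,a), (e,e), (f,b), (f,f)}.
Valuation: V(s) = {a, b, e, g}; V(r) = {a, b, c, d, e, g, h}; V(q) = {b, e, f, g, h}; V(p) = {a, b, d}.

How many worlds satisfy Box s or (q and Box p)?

6

Let φ = Box s or (q and Box p). Evaluate φ at each world:
  a (successors {b, g}): φ is true.
  b (successors ∅): φ is true.
  c (successors {b, c, f, g, h}): φ is false.
  d (successors {a}): φ is true.
  e (successors {e}): φ is true.
  f (successors {b, f}): φ is false.
  g (successors ∅): φ is true.
  h (successors ∅): φ is true.
For instance, at c:
  At c: Box s is false, q and Box p is false, so Box s or (q and Box p) is false.
    At c: Box s requires s at every successor {b, c, f, g, h}.
      s fails at c, so Box s is false at c.
    At c: q is false, Box p is false, so q and Box p is false.
      At c: Box p requires p at every successor {b, c, f, g, h}.
        p fails at c, so Box p is false at c.
Satisfying worlds: {a, b, d, e, g, h}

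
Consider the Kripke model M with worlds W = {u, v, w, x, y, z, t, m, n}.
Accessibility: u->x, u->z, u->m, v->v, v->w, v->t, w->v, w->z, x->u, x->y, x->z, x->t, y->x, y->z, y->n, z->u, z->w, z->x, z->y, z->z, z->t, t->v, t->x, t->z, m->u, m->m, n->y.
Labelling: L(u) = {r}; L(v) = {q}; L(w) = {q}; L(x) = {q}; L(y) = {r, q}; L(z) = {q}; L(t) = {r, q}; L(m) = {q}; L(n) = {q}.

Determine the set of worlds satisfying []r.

Recall that []ψ holds at a world iff ψ holds at every accessible world, and <>ψ holds iff ψ holds at some accessible world.
Let φ = []r. Evaluate φ at each world:
  u (successors {x, z, m}): φ is false.
  v (successors {v, w, t}): φ is false.
  w (successors {v, z}): φ is false.
  x (successors {u, y, z, t}): φ is false.
  y (successors {x, z, n}): φ is false.
  z (successors {u, w, x, y, z, t}): φ is false.
  t (successors {v, x, z}): φ is false.
  m (successors {u, m}): φ is false.
  n (successors {y}): φ is true.
For instance, at n:
  At n: []r requires r at every successor {y}.
    At y: r is true.
  So []r is true at n.
Satisfying worlds: {n}

n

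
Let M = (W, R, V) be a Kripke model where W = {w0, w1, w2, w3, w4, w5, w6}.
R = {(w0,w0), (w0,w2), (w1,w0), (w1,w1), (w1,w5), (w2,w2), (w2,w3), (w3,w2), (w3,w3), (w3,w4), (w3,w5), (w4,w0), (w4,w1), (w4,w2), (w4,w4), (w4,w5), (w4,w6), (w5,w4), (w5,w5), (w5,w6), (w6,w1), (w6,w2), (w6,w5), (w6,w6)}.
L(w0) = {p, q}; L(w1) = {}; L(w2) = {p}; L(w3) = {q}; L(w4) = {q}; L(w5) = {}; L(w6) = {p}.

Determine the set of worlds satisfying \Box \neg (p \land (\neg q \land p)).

Let φ = \Box \neg (p \land (\neg q \land p)). Evaluate φ at each world:
  w0 (successors {w0, w2}): φ is false.
  w1 (successors {w0, w1, w5}): φ is true.
  w2 (successors {w2, w3}): φ is false.
  w3 (successors {w2, w3, w4, w5}): φ is false.
  w4 (successors {w0, w1, w2, w4, w5, w6}): φ is false.
  w5 (successors {w4, w5, w6}): φ is false.
  w6 (successors {w1, w2, w5, w6}): φ is false.
For instance, at w2:
  At w2: \Box \neg (p \land (\neg q \land p)) requires \neg (p \land (\neg q \land p)) at every successor {w2, w3}.
    \neg (p \land (\neg q \land p)) fails at w2, so \Box \neg (p \land (\neg q \land p)) is false at w2.
Satisfying worlds: {w1}

w1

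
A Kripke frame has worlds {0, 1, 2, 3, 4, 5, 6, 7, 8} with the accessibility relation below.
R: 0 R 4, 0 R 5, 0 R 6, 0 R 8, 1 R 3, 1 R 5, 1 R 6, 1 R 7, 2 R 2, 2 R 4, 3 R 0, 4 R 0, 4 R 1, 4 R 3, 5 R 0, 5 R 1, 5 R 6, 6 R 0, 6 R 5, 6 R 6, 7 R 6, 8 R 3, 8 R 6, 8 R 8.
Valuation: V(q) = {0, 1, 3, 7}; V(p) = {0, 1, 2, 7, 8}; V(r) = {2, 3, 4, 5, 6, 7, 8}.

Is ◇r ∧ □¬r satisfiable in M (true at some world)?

No

Let φ = ◇r ∧ □¬r. Evaluate φ at each world:
  0 (successors {4, 5, 6, 8}): φ is false.
  1 (successors {3, 5, 6, 7}): φ is false.
  2 (successors {2, 4}): φ is false.
  3 (successors {0}): φ is false.
  4 (successors {0, 1, 3}): φ is false.
  5 (successors {0, 1, 6}): φ is false.
  6 (successors {0, 5, 6}): φ is false.
  7 (successors {6}): φ is false.
  8 (successors {3, 6, 8}): φ is false.
For instance, at 5:
  At 5: ◇r is true, □¬r is false, so ◇r ∧ □¬r is false.
    At 5: ◇r requires r at some successor in {0, 1, 6}.
      r holds at 6, so ◇r is true at 5.
    At 5: □¬r requires ¬r at every successor {0, 1, 6}.
      ¬r fails at 6, so □¬r is false at 5.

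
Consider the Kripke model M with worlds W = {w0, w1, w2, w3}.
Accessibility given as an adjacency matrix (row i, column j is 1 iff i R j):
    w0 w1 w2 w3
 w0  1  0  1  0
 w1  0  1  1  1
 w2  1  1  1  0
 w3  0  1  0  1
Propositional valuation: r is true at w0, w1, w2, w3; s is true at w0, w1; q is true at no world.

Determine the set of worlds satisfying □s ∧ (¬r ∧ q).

none

Let φ = □s ∧ (¬r ∧ q). Evaluate φ at each world:
  w0 (successors {w0, w2}): φ is false.
  w1 (successors {w1, w2, w3}): φ is false.
  w2 (successors {w0, w1, w2}): φ is false.
  w3 (successors {w1, w3}): φ is false.
For instance, at w1:
  At w1: □s is false, ¬r ∧ q is false, so □s ∧ (¬r ∧ q) is false.
    At w1: □s requires s at every successor {w1, w2, w3}.
      s fails at w2, so □s is false at w1.
Satisfying worlds: none.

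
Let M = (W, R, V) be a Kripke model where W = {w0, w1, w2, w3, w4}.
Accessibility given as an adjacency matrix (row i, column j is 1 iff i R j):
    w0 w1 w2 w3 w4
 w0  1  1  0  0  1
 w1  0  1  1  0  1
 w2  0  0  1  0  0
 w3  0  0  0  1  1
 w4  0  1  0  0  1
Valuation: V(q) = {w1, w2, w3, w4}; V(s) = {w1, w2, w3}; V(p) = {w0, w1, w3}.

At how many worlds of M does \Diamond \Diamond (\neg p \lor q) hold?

Recall that \Diamond ψ holds at a world iff ψ holds at some accessible world.
Let φ = \Diamond \Diamond (\neg p \lor q). Evaluate φ at each world:
  w0 (successors {w0, w1, w4}): φ is true.
  w1 (successors {w1, w2, w4}): φ is true.
  w2 (successors {w2}): φ is true.
  w3 (successors {w3, w4}): φ is true.
  w4 (successors {w1, w4}): φ is true.
For instance, at w3:
  At w3: \Diamond \Diamond (\neg p \lor q) requires \Diamond (\neg p \lor q) at some successor in {w3, w4}.
    \Diamond (\neg p \lor q) holds at w3, so \Diamond \Diamond (\neg p \lor q) is true at w3.
      At w3: \Diamond (\neg p \lor q) requires \neg p \lor q at some successor in {w3, w4}.
        \neg p \lor q holds at w3, so \Diamond (\neg p \lor q) is true at w3.
Satisfying worlds: {w0, w1, w2, w3, w4}

5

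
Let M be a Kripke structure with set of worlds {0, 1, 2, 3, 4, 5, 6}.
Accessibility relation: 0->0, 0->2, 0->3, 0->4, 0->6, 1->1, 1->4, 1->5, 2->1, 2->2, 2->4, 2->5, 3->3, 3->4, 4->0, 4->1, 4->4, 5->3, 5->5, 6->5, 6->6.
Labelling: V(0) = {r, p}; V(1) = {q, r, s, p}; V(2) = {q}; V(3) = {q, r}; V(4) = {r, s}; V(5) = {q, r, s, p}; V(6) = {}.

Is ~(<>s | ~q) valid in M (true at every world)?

Recall that <>ψ holds at a world iff ψ holds at some accessible world.
Let φ = ~(<>s | ~q). Evaluate φ at each world:
  0 (successors {0, 2, 3, 4, 6}): φ is false.
  1 (successors {1, 4, 5}): φ is false.
  2 (successors {1, 2, 4, 5}): φ is false.
  3 (successors {3, 4}): φ is false.
  4 (successors {0, 1, 4}): φ is false.
  5 (successors {3, 5}): φ is false.
  6 (successors {5, 6}): φ is false.
Detail at 0 (counterexample):
  At 0: <>s | ~q is true, so ~(<>s | ~q) is false.
    At 0: <>s is true, ~q is true, so <>s | ~q is true.
      At 0: <>s requires s at some successor in {0, 2, 3, 4, 6}.
        s holds at 4, so <>s is true at 0.

No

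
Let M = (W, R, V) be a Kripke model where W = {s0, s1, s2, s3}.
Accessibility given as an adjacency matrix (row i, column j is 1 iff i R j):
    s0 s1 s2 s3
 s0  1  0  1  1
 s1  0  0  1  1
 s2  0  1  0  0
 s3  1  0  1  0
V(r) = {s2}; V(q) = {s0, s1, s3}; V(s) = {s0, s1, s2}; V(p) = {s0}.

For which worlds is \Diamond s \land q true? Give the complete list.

Let φ = \Diamond s \land q. Evaluate φ at each world:
  s0 (successors {s0, s2, s3}): φ is true.
  s1 (successors {s2, s3}): φ is true.
  s2 (successors {s1}): φ is false.
  s3 (successors {s0, s2}): φ is true.
For instance, at s3:
  At s3: \Diamond s is true, q is true, so \Diamond s \land q is true.
    At s3: \Diamond s requires s at some successor in {s0, s2}.
      s holds at s0, so \Diamond s is true at s3.
Satisfying worlds: {s0, s1, s3}

s0, s1, s3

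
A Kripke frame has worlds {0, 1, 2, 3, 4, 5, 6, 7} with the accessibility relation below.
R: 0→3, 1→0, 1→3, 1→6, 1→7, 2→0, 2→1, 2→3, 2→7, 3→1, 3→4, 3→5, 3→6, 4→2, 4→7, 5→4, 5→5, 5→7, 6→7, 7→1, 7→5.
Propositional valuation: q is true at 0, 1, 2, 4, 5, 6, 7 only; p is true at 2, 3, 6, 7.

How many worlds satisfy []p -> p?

Recall that []ψ holds at a world iff ψ holds at every accessible world, and <>ψ holds iff ψ holds at some accessible world.
Let φ = []p -> p. Evaluate φ at each world:
  0 (successors {3}): φ is false.
  1 (successors {0, 3, 6, 7}): φ is true.
  2 (successors {0, 1, 3, 7}): φ is true.
  3 (successors {1, 4, 5, 6}): φ is true.
  4 (successors {2, 7}): φ is false.
  5 (successors {4, 5, 7}): φ is true.
  6 (successors {7}): φ is true.
  7 (successors {1, 5}): φ is true.
For instance, at 1:
  At 1: []p is false, p is false, so []p -> p is true.
    At 1: []p requires p at every successor {0, 3, 6, 7}.
      p fails at 0, so []p is false at 1.
Satisfying worlds: {1, 2, 3, 5, 6, 7}

6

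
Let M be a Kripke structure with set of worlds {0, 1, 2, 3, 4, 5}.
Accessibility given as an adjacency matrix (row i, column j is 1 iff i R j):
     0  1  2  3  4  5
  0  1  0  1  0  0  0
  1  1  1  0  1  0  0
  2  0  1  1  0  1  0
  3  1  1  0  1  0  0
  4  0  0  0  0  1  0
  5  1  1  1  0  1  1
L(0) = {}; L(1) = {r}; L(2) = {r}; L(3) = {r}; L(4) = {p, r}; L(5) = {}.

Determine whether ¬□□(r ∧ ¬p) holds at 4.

Yes

Recall that □ψ holds at a world iff ψ holds at every accessible world, and ◇ψ holds iff ψ holds at some accessible world.
At 4: □□(r ∧ ¬p) is false, so ¬□□(r ∧ ¬p) is true.
  At 4: □□(r ∧ ¬p) requires □(r ∧ ¬p) at every successor {4}.
    □(r ∧ ¬p) fails at 4, so □□(r ∧ ¬p) is false at 4.
      At 4: □(r ∧ ¬p) requires r ∧ ¬p at every successor {4}.
        r ∧ ¬p fails at 4, so □(r ∧ ¬p) is false at 4.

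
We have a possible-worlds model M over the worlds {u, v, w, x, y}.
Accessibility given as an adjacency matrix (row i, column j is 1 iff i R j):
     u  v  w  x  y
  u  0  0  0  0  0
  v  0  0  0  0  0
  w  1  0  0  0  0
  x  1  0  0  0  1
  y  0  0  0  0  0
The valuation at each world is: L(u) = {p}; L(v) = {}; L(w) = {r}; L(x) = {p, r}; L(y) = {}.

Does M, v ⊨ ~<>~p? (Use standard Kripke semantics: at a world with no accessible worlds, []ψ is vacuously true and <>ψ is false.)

At v: <>~p is false, so ~<>~p is true.
  At v: no accessible worlds, so <>~p is false.

Yes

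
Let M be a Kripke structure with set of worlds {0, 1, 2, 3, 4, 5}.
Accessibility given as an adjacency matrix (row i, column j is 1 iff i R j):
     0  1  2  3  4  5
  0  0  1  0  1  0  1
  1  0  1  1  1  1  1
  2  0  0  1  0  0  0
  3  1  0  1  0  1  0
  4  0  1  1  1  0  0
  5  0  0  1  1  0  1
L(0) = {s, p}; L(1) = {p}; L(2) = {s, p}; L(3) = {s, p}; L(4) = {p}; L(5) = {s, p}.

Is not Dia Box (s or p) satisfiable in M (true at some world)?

Let φ = not Dia Box (s or p). Evaluate φ at each world:
  0 (successors {1, 3, 5}): φ is false.
  1 (successors {1, 2, 3, 4, 5}): φ is false.
  2 (successors {2}): φ is false.
  3 (successors {0, 2, 4}): φ is false.
  4 (successors {1, 2, 3}): φ is false.
  5 (successors {2, 3, 5}): φ is false.
For instance, at 2:
  At 2: Dia Box (s or p) is true, so not Dia Box (s or p) is false.
    At 2: Dia Box (s or p) requires Box (s or p) at some successor in {2}.
      Box (s or p) holds at 2, so Dia Box (s or p) is true at 2.

No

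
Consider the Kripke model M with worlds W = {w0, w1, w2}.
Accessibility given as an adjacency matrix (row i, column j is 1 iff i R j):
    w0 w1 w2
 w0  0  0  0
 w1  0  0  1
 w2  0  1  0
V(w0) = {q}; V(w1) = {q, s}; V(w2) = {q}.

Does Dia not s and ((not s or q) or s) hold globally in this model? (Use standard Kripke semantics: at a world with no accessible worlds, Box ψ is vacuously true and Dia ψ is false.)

No

Let φ = Dia not s and ((not s or q) or s). Evaluate φ at each world:
  w0 (successors ∅): φ is false.
  w1 (successors {w2}): φ is true.
  w2 (successors {w1}): φ is false.
Detail at w0 (counterexample):
  At w0: Dia not s is false, (not s or q) or s is true, so Dia not s and ((not s or q) or s) is false.
    At w0: no accessible worlds, so Dia not s is false.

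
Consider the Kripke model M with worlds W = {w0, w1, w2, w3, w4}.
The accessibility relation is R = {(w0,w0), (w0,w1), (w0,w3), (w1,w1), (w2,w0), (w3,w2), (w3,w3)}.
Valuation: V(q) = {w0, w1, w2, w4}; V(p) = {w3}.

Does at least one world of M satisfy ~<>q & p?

Let φ = ~<>q & p. Evaluate φ at each world:
  w0 (successors {w0, w1, w3}): φ is false.
  w1 (successors {w1}): φ is false.
  w2 (successors {w0}): φ is false.
  w3 (successors {w2, w3}): φ is false.
  w4 (successors ∅): φ is false.
For instance, at w2:
  At w2: ~<>q is false, p is false, so ~<>q & p is false.
    At w2: <>q is true, so ~<>q is false.
      At w2: <>q requires q at some successor in {w0}.
        q holds at w0, so <>q is true at w2.

No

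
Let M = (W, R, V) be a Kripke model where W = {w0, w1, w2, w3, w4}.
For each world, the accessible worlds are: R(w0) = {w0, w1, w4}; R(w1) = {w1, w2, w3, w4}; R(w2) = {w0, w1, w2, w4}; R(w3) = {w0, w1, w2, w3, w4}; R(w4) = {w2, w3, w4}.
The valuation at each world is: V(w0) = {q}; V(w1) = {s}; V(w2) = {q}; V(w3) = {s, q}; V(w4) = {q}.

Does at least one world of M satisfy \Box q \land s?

Let φ = \Box q \land s. Evaluate φ at each world:
  w0 (successors {w0, w1, w4}): φ is false.
  w1 (successors {w1, w2, w3, w4}): φ is false.
  w2 (successors {w0, w1, w2, w4}): φ is false.
  w3 (successors {w0, w1, w2, w3, w4}): φ is false.
  w4 (successors {w2, w3, w4}): φ is false.
For instance, at w0:
  At w0: \Box q is false, s is false, so \Box q \land s is false.
    At w0: \Box q requires q at every successor {w0, w1, w4}.
      q fails at w1, so \Box q is false at w0.

No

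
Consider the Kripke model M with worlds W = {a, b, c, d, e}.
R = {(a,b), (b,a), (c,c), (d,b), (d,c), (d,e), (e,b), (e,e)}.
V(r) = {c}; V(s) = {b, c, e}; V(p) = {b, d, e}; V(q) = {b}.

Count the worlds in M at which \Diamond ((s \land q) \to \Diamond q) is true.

Let φ = \Diamond ((s \land q) \to \Diamond q). Evaluate φ at each world:
  a (successors {b}): φ is false.
  b (successors {a}): φ is true.
  c (successors {c}): φ is true.
  d (successors {b, c, e}): φ is true.
  e (successors {b, e}): φ is true.
For instance, at d:
  At d: \Diamond ((s \land q) \to \Diamond q) requires (s \land q) \to \Diamond q at some successor in {b, c, e}.
    (s \land q) \to \Diamond q holds at c, so \Diamond ((s \land q) \to \Diamond q) is true at d.
      At c: s \land q is false, \Diamond q is false, so (s \land q) \to \Diamond q is true.
Satisfying worlds: {b, c, d, e}

4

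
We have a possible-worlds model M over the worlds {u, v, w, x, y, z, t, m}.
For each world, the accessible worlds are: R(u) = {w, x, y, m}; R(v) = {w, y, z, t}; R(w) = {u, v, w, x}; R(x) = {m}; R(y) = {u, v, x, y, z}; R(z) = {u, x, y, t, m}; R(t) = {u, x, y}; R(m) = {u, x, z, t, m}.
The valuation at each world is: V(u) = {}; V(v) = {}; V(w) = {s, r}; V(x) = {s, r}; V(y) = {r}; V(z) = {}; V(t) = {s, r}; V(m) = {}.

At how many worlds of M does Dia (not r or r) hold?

8

Recall that Dia ψ holds at a world iff ψ holds at some accessible world.
Let φ = Dia (not r or r). Evaluate φ at each world:
  u (successors {w, x, y, m}): φ is true.
  v (successors {w, y, z, t}): φ is true.
  w (successors {u, v, w, x}): φ is true.
  x (successors {m}): φ is true.
  y (successors {u, v, x, y, z}): φ is true.
  z (successors {u, x, y, t, m}): φ is true.
  t (successors {u, x, y}): φ is true.
  m (successors {u, x, z, t, m}): φ is true.
For instance, at m:
  At m: Dia (not r or r) requires not r or r at some successor in {u, x, z, t, m}.
    not r or r holds at u, so Dia (not r or r) is true at m.
Satisfying worlds: {u, v, w, x, y, z, t, m}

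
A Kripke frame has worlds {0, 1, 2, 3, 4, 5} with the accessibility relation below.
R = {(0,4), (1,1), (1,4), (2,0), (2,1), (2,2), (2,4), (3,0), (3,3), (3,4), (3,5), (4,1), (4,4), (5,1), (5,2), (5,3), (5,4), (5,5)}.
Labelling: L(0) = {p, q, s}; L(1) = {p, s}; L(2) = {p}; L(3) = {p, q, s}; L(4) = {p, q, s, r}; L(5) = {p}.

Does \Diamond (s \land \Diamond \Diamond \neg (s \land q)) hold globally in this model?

Yes

Recall that \Diamond ψ holds at a world iff ψ holds at some accessible world.
Let φ = \Diamond (s \land \Diamond \Diamond \neg (s \land q)). Evaluate φ at each world:
  0 (successors {4}): φ is true.
  1 (successors {1, 4}): φ is true.
  2 (successors {0, 1, 2, 4}): φ is true.
  3 (successors {0, 3, 4, 5}): φ is true.
  4 (successors {1, 4}): φ is true.
  5 (successors {1, 2, 3, 4, 5}): φ is true.
For instance, at 4:
  At 4: \Diamond (s \land \Diamond \Diamond \neg (s \land q)) requires s \land \Diamond \Diamond \neg (s \land q) at some successor in {1, 4}.
    s \land \Diamond \Diamond \neg (s \land q) holds at 1, so \Diamond (s \land \Diamond \Diamond \neg (s \land q)) is true at 4.
      At 1: s is true, \Diamond \Diamond \neg (s \land q) is true, so s \land \Diamond \Diamond \neg (s \land q) is true.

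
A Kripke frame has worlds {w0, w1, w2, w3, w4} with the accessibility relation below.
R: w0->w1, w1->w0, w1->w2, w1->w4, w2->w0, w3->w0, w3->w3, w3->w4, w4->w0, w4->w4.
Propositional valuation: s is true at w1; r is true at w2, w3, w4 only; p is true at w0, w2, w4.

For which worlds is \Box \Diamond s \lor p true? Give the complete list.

Recall that \Box ψ holds at a world iff ψ holds at every accessible world, and \Diamond ψ holds iff ψ holds at some accessible world.
Let φ = \Box \Diamond s \lor p. Evaluate φ at each world:
  w0 (successors {w1}): φ is true.
  w1 (successors {w0, w2, w4}): φ is false.
  w2 (successors {w0}): φ is true.
  w3 (successors {w0, w3, w4}): φ is false.
  w4 (successors {w0, w4}): φ is true.
For instance, at w2:
  At w2: \Box \Diamond s is true, p is true, so \Box \Diamond s \lor p is true.
    At w2: \Box \Diamond s requires \Diamond s at every successor {w0}.
      At w0: \Diamond s is true.
    So \Box \Diamond s is true at w2.
Satisfying worlds: {w0, w2, w4}

w0, w2, w4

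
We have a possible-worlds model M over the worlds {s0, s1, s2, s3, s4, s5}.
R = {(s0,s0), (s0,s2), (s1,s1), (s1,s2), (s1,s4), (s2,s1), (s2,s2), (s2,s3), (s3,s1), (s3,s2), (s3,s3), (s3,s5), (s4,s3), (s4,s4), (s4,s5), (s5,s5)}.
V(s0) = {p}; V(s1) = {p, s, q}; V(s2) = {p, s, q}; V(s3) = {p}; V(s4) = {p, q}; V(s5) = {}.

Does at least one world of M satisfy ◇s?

Let φ = ◇s. Evaluate φ at each world:
  s0 (successors {s0, s2}): φ is true.
  s1 (successors {s1, s2, s4}): φ is true.
  s2 (successors {s1, s2, s3}): φ is true.
  s3 (successors {s1, s2, s3, s5}): φ is true.
  s4 (successors {s3, s4, s5}): φ is false.
  s5 (successors {s5}): φ is false.
Detail at s0 (witness):
  At s0: ◇s requires s at some successor in {s0, s2}.
    s holds at s2, so ◇s is true at s0.

Yes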